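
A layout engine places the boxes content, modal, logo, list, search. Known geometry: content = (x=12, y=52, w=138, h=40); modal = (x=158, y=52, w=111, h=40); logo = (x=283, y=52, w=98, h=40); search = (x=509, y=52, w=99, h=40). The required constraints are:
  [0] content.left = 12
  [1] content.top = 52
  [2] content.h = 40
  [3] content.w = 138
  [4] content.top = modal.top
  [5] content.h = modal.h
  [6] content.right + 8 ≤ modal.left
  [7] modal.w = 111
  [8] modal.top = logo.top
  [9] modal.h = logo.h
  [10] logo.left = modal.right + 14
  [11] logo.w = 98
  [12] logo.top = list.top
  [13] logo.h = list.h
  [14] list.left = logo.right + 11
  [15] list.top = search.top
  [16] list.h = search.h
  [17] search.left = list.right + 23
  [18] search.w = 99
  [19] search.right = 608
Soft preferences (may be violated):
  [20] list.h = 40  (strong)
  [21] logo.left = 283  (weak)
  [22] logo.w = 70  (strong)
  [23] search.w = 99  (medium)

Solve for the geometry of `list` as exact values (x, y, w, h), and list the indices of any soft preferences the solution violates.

list = (x=392, y=52, w=94, h=40)
violated soft preferences: 22

1. list.y = 52  [logo.top = list.top]
2. list.h = 40  [logo.h = list.h]
3. list.x = 392  [list.left = logo.right + 11]
4. list.w = 94  [search.left = list.right + 23]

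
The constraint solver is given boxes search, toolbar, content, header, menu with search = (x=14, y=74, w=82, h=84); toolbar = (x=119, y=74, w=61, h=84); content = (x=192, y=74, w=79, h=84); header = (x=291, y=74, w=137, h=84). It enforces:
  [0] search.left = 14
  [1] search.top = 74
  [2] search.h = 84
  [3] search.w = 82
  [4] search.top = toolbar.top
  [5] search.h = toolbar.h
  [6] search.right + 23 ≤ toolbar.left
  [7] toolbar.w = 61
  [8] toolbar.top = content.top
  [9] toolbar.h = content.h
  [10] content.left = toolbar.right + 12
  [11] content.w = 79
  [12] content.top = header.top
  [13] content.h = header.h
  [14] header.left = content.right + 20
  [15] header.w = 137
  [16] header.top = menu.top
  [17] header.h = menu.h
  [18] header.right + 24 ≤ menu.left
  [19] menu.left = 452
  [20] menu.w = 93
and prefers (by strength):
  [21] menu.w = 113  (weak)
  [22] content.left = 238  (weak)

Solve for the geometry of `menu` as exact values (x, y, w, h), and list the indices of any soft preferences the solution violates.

1. menu.y = 74  [header.top = menu.top]
2. menu.h = 84  [header.h = menu.h]
3. menu.x = 452  [menu.left = 452]
4. menu.w = 93  [menu.w = 93]

menu = (x=452, y=74, w=93, h=84)
violated soft preferences: 21, 22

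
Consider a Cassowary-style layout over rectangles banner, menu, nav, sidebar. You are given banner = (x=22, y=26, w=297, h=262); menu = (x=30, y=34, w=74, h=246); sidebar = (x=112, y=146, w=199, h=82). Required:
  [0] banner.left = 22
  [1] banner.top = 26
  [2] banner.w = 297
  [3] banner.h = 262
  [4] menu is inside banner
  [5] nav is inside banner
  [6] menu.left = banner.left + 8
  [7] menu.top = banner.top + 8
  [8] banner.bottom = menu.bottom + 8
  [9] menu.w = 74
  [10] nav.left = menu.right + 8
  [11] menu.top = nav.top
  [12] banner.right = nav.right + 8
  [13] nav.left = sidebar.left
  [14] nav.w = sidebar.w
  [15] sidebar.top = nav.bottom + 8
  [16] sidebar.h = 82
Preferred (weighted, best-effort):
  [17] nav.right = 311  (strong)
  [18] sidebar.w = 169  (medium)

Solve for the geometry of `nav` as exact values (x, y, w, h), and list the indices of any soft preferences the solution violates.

1. nav.x = 112  [nav.left = menu.right + 8]
2. nav.y = 34  [menu.top = nav.top]
3. nav.w = 199  [banner.right = nav.right + 8]
4. nav.h = 104  [sidebar.top = nav.bottom + 8]

nav = (x=112, y=34, w=199, h=104)
violated soft preferences: 18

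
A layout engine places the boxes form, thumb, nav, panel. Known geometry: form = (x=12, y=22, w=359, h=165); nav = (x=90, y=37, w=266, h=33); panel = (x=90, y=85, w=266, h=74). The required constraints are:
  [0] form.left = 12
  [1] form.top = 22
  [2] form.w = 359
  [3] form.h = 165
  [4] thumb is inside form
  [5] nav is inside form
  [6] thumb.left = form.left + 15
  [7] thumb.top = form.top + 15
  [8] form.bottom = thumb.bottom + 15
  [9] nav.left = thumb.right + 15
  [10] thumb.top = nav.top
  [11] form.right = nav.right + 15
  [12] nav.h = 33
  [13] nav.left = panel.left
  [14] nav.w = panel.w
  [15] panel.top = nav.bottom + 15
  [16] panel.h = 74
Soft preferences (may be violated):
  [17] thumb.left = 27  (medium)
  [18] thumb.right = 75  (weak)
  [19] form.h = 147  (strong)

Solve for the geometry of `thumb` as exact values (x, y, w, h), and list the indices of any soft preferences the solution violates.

1. thumb.x = 27  [thumb.left = form.left + 15]
2. thumb.y = 37  [thumb.top = form.top + 15]
3. thumb.h = 135  [form.bottom = thumb.bottom + 15]
4. thumb.w = 48  [nav.left = thumb.right + 15]

thumb = (x=27, y=37, w=48, h=135)
violated soft preferences: 19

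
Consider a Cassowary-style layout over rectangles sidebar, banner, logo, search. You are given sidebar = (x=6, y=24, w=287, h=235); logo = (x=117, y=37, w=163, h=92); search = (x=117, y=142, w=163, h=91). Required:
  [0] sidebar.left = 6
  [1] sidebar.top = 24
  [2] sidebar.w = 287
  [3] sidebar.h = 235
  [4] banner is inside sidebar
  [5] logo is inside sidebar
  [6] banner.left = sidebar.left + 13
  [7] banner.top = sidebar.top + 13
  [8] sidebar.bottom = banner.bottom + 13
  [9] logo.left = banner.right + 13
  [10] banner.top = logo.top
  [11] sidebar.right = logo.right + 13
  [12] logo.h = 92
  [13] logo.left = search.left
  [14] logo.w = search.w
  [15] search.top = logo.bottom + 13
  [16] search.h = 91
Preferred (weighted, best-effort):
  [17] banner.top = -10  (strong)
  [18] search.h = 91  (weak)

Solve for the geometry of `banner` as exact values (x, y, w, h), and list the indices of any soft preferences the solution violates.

banner = (x=19, y=37, w=85, h=209)
violated soft preferences: 17

1. banner.x = 19  [banner.left = sidebar.left + 13]
2. banner.y = 37  [banner.top = sidebar.top + 13]
3. banner.h = 209  [sidebar.bottom = banner.bottom + 13]
4. banner.w = 85  [logo.left = banner.right + 13]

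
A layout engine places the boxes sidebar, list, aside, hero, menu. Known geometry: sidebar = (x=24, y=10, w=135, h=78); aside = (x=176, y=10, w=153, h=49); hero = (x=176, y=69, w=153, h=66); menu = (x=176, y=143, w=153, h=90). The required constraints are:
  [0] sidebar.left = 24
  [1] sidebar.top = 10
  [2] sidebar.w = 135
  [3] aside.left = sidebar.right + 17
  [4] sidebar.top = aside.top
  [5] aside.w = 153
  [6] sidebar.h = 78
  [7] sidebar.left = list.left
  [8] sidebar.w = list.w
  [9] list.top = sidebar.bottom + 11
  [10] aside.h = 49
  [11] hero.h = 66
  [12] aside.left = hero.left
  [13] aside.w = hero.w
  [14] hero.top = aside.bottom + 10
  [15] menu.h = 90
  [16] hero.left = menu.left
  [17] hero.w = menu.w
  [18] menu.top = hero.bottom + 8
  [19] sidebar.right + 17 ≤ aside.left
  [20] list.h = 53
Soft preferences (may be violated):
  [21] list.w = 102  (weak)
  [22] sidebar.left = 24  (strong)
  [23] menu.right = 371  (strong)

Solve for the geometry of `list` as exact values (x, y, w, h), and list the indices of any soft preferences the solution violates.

list = (x=24, y=99, w=135, h=53)
violated soft preferences: 21, 23

1. list.x = 24  [sidebar.left = list.left]
2. list.w = 135  [sidebar.w = list.w]
3. list.y = 99  [list.top = sidebar.bottom + 11]
4. list.h = 53  [list.h = 53]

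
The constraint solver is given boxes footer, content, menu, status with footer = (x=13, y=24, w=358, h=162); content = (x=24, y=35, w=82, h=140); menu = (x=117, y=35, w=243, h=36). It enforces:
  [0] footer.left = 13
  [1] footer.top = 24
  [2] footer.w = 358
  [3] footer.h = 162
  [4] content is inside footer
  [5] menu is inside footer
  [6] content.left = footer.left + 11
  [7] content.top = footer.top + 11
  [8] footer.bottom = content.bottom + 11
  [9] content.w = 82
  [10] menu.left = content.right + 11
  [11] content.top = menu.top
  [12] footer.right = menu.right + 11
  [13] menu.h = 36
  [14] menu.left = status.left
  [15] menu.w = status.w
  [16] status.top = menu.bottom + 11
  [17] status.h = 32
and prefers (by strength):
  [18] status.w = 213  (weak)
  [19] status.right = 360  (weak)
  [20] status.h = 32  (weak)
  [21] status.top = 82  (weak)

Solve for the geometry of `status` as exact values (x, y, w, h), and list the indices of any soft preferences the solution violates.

status = (x=117, y=82, w=243, h=32)
violated soft preferences: 18

1. status.x = 117  [menu.left = status.left]
2. status.w = 243  [menu.w = status.w]
3. status.y = 82  [status.top = menu.bottom + 11]
4. status.h = 32  [status.h = 32]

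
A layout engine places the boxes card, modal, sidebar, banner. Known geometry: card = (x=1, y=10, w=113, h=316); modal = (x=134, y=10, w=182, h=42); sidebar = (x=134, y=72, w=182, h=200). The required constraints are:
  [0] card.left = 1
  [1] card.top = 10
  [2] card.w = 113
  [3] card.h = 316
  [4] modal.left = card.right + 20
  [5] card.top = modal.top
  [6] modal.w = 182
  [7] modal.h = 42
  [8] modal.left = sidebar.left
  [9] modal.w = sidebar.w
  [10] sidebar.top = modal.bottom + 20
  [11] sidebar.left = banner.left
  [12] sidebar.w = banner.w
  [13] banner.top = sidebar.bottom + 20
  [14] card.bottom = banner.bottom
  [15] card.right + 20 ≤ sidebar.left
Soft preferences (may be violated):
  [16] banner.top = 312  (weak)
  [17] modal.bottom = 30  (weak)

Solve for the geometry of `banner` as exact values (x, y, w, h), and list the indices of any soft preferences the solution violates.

1. banner.x = 134  [sidebar.left = banner.left]
2. banner.w = 182  [sidebar.w = banner.w]
3. banner.y = 292  [banner.top = sidebar.bottom + 20]
4. banner.h = 34  [card.bottom = banner.bottom]

banner = (x=134, y=292, w=182, h=34)
violated soft preferences: 16, 17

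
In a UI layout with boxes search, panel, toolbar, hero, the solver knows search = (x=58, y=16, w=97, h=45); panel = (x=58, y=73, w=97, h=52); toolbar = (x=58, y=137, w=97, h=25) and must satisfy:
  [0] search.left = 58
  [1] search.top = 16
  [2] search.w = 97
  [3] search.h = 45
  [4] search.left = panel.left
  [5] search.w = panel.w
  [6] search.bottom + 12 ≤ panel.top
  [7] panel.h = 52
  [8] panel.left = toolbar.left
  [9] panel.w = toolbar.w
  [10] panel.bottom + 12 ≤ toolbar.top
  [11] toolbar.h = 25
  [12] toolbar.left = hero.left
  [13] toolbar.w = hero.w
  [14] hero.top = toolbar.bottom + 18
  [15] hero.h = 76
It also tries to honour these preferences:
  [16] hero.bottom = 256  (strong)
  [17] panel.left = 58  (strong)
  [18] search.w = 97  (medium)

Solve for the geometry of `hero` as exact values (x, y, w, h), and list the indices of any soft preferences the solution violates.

1. hero.x = 58  [toolbar.left = hero.left]
2. hero.w = 97  [toolbar.w = hero.w]
3. hero.y = 180  [hero.top = toolbar.bottom + 18]
4. hero.h = 76  [hero.h = 76]

hero = (x=58, y=180, w=97, h=76)
violated soft preferences: none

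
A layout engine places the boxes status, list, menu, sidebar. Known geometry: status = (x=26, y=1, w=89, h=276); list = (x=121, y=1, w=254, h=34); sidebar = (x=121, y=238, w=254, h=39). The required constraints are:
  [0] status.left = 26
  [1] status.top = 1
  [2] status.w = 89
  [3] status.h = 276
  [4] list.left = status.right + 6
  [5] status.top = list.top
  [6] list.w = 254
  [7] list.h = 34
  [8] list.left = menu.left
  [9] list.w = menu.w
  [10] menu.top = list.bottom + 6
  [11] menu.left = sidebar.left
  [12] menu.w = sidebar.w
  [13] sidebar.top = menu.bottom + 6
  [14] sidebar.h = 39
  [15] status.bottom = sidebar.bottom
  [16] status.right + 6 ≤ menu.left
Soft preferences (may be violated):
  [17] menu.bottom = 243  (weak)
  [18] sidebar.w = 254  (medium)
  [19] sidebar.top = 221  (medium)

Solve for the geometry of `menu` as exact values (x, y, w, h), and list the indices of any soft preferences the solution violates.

menu = (x=121, y=41, w=254, h=191)
violated soft preferences: 17, 19

1. menu.x = 121  [list.left = menu.left]
2. menu.w = 254  [list.w = menu.w]
3. menu.y = 41  [menu.top = list.bottom + 6]
4. menu.h = 191  [sidebar.top = menu.bottom + 6]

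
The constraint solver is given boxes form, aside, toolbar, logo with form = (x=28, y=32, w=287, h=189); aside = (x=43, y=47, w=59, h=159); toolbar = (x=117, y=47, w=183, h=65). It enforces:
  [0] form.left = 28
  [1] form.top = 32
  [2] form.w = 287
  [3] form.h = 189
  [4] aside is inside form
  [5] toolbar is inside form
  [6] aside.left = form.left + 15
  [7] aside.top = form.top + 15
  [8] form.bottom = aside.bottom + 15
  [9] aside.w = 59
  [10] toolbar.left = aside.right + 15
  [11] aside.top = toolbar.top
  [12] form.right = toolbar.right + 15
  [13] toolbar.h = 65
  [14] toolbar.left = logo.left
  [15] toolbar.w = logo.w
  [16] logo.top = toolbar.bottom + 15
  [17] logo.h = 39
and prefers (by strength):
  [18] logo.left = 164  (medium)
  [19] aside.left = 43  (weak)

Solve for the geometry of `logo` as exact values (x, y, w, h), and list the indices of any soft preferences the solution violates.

logo = (x=117, y=127, w=183, h=39)
violated soft preferences: 18

1. logo.x = 117  [toolbar.left = logo.left]
2. logo.w = 183  [toolbar.w = logo.w]
3. logo.y = 127  [logo.top = toolbar.bottom + 15]
4. logo.h = 39  [logo.h = 39]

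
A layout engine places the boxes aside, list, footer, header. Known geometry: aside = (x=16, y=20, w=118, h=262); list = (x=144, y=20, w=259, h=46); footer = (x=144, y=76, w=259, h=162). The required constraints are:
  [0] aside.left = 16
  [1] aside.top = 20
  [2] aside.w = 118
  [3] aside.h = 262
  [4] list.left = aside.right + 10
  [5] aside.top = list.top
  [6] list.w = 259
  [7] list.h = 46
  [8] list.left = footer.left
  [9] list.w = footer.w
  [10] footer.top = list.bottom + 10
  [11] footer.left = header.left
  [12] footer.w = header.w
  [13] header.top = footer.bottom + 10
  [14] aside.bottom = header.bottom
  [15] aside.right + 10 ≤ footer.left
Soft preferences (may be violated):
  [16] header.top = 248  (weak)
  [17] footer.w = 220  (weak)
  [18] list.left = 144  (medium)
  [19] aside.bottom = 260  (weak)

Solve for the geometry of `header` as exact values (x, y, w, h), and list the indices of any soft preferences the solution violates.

1. header.x = 144  [footer.left = header.left]
2. header.w = 259  [footer.w = header.w]
3. header.y = 248  [header.top = footer.bottom + 10]
4. header.h = 34  [aside.bottom = header.bottom]

header = (x=144, y=248, w=259, h=34)
violated soft preferences: 17, 19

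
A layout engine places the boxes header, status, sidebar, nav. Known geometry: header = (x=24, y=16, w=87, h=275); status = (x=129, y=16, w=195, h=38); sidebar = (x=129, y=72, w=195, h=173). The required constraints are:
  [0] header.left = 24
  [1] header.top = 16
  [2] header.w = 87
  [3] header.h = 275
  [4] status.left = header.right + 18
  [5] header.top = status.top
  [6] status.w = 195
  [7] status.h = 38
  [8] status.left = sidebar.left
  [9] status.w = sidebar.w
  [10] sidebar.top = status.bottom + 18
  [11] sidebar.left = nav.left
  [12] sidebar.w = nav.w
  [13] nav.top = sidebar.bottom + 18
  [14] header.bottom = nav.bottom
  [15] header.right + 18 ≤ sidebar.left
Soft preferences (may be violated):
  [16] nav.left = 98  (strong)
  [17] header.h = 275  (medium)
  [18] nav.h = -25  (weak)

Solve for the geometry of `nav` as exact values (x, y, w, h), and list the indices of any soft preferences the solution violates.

nav = (x=129, y=263, w=195, h=28)
violated soft preferences: 16, 18

1. nav.x = 129  [sidebar.left = nav.left]
2. nav.w = 195  [sidebar.w = nav.w]
3. nav.y = 263  [nav.top = sidebar.bottom + 18]
4. nav.h = 28  [header.bottom = nav.bottom]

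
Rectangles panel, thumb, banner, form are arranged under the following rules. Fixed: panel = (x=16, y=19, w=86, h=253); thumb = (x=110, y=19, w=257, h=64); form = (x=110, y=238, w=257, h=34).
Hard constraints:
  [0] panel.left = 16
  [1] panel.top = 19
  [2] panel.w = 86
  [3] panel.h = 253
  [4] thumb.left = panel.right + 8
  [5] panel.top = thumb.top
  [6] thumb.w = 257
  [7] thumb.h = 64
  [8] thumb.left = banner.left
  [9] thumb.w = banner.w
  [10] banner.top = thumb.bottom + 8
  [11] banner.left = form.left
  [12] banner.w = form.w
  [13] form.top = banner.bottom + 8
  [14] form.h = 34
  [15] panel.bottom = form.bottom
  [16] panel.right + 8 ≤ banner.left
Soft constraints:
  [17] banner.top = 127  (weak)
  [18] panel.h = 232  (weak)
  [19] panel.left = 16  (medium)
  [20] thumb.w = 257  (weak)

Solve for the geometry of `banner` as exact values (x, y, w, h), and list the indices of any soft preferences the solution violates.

banner = (x=110, y=91, w=257, h=139)
violated soft preferences: 17, 18

1. banner.x = 110  [thumb.left = banner.left]
2. banner.w = 257  [thumb.w = banner.w]
3. banner.y = 91  [banner.top = thumb.bottom + 8]
4. banner.h = 139  [form.top = banner.bottom + 8]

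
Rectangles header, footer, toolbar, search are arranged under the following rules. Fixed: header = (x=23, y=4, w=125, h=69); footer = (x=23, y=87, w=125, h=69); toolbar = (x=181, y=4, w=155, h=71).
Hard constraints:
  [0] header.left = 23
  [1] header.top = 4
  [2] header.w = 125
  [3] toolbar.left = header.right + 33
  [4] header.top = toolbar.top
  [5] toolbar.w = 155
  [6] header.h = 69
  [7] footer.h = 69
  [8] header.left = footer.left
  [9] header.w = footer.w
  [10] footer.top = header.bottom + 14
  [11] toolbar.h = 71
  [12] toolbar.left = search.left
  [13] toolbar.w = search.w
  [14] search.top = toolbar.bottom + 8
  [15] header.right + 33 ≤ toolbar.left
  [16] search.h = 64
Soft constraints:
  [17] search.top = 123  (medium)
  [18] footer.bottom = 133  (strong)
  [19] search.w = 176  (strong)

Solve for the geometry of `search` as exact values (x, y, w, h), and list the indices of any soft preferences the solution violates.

search = (x=181, y=83, w=155, h=64)
violated soft preferences: 17, 18, 19

1. search.x = 181  [toolbar.left = search.left]
2. search.w = 155  [toolbar.w = search.w]
3. search.y = 83  [search.top = toolbar.bottom + 8]
4. search.h = 64  [search.h = 64]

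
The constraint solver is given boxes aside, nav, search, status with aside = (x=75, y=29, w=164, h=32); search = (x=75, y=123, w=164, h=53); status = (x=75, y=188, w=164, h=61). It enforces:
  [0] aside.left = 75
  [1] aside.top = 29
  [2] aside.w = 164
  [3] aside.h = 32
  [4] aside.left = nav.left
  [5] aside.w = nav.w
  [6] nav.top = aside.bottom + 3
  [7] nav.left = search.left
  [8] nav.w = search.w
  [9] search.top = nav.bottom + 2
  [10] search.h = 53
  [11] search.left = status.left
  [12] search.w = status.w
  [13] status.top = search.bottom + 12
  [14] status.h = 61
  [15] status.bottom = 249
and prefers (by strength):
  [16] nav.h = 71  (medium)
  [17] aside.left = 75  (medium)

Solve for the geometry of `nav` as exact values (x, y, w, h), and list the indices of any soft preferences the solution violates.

1. nav.x = 75  [aside.left = nav.left]
2. nav.w = 164  [aside.w = nav.w]
3. nav.y = 64  [nav.top = aside.bottom + 3]
4. nav.h = 57  [search.top = nav.bottom + 2]

nav = (x=75, y=64, w=164, h=57)
violated soft preferences: 16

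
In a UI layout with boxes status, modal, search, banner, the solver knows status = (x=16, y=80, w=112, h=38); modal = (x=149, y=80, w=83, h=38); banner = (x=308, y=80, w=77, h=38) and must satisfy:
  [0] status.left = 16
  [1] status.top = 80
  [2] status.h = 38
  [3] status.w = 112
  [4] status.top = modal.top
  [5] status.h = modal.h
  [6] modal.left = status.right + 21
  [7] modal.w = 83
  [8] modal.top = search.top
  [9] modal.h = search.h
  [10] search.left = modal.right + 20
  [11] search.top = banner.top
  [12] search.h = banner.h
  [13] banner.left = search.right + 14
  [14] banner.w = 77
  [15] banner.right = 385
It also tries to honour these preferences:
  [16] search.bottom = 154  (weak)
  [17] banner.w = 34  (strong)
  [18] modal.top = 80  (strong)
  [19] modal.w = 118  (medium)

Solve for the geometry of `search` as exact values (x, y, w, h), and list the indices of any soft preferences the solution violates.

1. search.y = 80  [modal.top = search.top]
2. search.h = 38  [modal.h = search.h]
3. search.x = 252  [search.left = modal.right + 20]
4. search.w = 42  [banner.left = search.right + 14]

search = (x=252, y=80, w=42, h=38)
violated soft preferences: 16, 17, 19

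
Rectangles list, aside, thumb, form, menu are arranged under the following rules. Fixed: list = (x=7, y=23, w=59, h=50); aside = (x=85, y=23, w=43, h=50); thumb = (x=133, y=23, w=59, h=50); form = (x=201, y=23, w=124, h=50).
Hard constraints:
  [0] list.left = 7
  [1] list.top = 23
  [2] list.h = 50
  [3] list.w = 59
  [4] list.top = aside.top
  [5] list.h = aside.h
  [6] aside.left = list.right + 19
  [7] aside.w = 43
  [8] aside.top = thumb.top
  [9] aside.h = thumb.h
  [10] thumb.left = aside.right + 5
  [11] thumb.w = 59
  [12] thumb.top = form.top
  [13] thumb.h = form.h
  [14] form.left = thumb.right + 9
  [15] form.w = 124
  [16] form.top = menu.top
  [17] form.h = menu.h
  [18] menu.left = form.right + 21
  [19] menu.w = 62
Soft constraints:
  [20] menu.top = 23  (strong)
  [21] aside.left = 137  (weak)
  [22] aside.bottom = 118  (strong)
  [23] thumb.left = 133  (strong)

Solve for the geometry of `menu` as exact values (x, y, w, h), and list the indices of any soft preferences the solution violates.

1. menu.y = 23  [form.top = menu.top]
2. menu.h = 50  [form.h = menu.h]
3. menu.x = 346  [menu.left = form.right + 21]
4. menu.w = 62  [menu.w = 62]

menu = (x=346, y=23, w=62, h=50)
violated soft preferences: 21, 22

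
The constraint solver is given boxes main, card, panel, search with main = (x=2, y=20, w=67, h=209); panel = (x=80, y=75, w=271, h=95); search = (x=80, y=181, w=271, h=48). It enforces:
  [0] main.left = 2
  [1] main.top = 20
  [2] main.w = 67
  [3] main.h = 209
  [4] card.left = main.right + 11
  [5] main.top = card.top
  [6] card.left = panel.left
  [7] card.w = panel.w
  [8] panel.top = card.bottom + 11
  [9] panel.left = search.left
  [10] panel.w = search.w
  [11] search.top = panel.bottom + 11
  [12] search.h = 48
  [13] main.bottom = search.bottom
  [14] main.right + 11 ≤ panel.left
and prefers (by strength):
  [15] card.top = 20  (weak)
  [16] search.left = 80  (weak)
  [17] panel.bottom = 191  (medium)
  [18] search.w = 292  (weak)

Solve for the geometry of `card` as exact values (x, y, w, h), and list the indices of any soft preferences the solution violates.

card = (x=80, y=20, w=271, h=44)
violated soft preferences: 17, 18

1. card.x = 80  [card.left = main.right + 11]
2. card.y = 20  [main.top = card.top]
3. card.w = 271  [card.w = panel.w]
4. card.h = 44  [panel.top = card.bottom + 11]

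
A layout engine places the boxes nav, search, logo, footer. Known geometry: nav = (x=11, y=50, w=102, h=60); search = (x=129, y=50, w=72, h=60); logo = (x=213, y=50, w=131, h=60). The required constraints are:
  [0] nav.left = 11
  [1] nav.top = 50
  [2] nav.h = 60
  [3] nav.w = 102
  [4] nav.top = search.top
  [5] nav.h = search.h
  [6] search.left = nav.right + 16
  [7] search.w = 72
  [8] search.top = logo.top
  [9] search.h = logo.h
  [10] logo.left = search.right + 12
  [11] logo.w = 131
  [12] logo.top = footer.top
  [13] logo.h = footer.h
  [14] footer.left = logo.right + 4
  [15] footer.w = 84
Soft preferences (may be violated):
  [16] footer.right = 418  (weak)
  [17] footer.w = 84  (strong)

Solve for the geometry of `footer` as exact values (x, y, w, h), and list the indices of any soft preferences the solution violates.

footer = (x=348, y=50, w=84, h=60)
violated soft preferences: 16

1. footer.y = 50  [logo.top = footer.top]
2. footer.h = 60  [logo.h = footer.h]
3. footer.x = 348  [footer.left = logo.right + 4]
4. footer.w = 84  [footer.w = 84]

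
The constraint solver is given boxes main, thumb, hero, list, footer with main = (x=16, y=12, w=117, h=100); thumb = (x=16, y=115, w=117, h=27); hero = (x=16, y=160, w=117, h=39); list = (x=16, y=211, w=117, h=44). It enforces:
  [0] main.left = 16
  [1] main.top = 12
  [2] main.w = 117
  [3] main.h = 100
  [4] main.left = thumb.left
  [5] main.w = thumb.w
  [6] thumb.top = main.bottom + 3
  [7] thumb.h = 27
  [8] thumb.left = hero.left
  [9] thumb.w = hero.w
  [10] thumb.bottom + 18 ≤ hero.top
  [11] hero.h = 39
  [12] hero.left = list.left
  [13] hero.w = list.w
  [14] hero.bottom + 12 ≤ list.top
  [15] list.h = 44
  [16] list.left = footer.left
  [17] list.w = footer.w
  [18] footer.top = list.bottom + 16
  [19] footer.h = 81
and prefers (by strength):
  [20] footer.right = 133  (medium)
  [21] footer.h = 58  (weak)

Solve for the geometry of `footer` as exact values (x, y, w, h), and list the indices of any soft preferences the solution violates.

1. footer.x = 16  [list.left = footer.left]
2. footer.w = 117  [list.w = footer.w]
3. footer.y = 271  [footer.top = list.bottom + 16]
4. footer.h = 81  [footer.h = 81]

footer = (x=16, y=271, w=117, h=81)
violated soft preferences: 21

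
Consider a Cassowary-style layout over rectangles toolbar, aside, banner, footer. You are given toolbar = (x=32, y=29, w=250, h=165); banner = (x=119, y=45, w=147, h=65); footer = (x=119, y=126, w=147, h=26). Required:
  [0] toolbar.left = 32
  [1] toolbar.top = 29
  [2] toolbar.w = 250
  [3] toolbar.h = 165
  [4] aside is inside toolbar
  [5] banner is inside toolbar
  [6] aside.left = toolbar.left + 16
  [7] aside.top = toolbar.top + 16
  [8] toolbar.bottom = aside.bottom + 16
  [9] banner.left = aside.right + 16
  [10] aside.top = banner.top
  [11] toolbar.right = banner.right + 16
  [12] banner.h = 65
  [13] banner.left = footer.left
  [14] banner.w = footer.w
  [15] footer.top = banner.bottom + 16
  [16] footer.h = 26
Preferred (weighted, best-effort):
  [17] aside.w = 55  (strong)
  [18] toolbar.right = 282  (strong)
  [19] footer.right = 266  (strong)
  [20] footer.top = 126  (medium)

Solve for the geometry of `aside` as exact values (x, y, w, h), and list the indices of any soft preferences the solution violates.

aside = (x=48, y=45, w=55, h=133)
violated soft preferences: none

1. aside.x = 48  [aside.left = toolbar.left + 16]
2. aside.y = 45  [aside.top = toolbar.top + 16]
3. aside.h = 133  [toolbar.bottom = aside.bottom + 16]
4. aside.w = 55  [banner.left = aside.right + 16]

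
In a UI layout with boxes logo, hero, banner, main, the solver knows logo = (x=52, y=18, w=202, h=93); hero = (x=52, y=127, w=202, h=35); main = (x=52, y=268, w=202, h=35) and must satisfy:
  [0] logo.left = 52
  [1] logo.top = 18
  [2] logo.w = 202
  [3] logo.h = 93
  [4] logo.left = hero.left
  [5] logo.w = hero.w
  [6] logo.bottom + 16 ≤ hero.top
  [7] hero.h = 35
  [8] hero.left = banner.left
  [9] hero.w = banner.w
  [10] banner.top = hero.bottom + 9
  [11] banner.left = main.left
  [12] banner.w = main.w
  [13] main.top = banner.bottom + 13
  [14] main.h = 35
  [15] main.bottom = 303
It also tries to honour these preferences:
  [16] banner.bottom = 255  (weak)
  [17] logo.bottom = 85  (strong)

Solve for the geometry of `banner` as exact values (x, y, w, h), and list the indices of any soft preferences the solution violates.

banner = (x=52, y=171, w=202, h=84)
violated soft preferences: 17

1. banner.x = 52  [hero.left = banner.left]
2. banner.w = 202  [hero.w = banner.w]
3. banner.y = 171  [banner.top = hero.bottom + 9]
4. banner.h = 84  [main.top = banner.bottom + 13]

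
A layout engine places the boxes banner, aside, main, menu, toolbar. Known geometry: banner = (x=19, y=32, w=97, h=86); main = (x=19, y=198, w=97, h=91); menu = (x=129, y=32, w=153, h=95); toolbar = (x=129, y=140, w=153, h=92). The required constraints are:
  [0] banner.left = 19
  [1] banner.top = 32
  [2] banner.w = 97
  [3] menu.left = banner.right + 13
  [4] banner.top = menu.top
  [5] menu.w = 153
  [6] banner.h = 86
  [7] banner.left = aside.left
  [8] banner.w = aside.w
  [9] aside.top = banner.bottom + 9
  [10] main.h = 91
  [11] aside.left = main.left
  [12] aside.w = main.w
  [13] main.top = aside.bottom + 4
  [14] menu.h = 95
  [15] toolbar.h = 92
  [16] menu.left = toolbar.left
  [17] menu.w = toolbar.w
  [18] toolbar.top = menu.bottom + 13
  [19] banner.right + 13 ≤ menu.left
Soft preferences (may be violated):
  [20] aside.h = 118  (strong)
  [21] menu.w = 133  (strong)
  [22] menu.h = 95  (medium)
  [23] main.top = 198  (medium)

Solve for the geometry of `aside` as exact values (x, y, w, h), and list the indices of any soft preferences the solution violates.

aside = (x=19, y=127, w=97, h=67)
violated soft preferences: 20, 21

1. aside.x = 19  [banner.left = aside.left]
2. aside.w = 97  [banner.w = aside.w]
3. aside.y = 127  [aside.top = banner.bottom + 9]
4. aside.h = 67  [main.top = aside.bottom + 4]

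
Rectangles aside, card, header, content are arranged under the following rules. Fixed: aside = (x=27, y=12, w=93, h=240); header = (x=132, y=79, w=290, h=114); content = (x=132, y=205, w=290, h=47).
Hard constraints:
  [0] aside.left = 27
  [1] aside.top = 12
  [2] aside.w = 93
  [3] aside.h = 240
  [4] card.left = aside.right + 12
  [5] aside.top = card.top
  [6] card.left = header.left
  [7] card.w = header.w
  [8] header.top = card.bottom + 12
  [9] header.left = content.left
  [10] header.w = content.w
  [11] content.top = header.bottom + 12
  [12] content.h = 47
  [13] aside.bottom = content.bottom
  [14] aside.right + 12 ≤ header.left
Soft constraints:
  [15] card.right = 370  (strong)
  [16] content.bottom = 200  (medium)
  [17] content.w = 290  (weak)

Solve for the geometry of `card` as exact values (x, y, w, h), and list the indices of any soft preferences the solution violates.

1. card.x = 132  [card.left = aside.right + 12]
2. card.y = 12  [aside.top = card.top]
3. card.w = 290  [card.w = header.w]
4. card.h = 55  [header.top = card.bottom + 12]

card = (x=132, y=12, w=290, h=55)
violated soft preferences: 15, 16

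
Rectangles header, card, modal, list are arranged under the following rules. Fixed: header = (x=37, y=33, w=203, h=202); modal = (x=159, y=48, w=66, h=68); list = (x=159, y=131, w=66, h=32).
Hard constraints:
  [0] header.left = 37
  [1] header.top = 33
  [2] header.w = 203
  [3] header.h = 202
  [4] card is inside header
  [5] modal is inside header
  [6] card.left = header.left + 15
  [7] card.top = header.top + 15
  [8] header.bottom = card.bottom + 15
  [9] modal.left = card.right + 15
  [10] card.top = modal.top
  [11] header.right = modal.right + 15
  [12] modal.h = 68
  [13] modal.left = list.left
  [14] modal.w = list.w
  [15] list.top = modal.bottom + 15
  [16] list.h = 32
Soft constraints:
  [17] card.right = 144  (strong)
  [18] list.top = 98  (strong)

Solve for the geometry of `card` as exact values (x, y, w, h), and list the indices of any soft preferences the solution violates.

1. card.x = 52  [card.left = header.left + 15]
2. card.y = 48  [card.top = header.top + 15]
3. card.h = 172  [header.bottom = card.bottom + 15]
4. card.w = 92  [modal.left = card.right + 15]

card = (x=52, y=48, w=92, h=172)
violated soft preferences: 18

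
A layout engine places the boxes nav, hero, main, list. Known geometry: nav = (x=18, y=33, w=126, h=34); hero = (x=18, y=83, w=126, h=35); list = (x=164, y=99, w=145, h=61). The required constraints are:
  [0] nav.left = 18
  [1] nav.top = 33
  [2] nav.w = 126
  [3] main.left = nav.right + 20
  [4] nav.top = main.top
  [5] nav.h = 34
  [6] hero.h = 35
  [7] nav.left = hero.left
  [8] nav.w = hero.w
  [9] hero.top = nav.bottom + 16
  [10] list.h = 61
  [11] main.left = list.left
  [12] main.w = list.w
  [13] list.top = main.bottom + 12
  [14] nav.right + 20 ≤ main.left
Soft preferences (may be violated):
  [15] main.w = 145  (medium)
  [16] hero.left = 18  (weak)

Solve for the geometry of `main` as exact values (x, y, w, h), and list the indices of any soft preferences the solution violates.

1. main.x = 164  [main.left = nav.right + 20]
2. main.y = 33  [nav.top = main.top]
3. main.w = 145  [main.w = list.w]
4. main.h = 54  [list.top = main.bottom + 12]

main = (x=164, y=33, w=145, h=54)
violated soft preferences: none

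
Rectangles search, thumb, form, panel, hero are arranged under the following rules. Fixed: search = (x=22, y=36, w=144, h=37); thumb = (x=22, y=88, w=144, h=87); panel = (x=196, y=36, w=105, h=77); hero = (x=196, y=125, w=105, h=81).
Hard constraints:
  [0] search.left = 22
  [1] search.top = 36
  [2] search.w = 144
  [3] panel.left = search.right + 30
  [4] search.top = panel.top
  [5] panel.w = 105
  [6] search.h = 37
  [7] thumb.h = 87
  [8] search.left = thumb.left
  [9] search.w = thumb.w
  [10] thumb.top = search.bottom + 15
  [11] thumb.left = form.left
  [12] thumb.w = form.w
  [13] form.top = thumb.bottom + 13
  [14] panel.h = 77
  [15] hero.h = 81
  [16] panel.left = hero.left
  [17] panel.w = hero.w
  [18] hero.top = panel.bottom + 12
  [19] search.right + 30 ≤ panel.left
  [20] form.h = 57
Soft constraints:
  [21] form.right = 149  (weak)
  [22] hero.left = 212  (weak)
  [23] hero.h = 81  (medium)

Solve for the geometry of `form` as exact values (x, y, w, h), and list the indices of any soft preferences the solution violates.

form = (x=22, y=188, w=144, h=57)
violated soft preferences: 21, 22

1. form.x = 22  [thumb.left = form.left]
2. form.w = 144  [thumb.w = form.w]
3. form.y = 188  [form.top = thumb.bottom + 13]
4. form.h = 57  [form.h = 57]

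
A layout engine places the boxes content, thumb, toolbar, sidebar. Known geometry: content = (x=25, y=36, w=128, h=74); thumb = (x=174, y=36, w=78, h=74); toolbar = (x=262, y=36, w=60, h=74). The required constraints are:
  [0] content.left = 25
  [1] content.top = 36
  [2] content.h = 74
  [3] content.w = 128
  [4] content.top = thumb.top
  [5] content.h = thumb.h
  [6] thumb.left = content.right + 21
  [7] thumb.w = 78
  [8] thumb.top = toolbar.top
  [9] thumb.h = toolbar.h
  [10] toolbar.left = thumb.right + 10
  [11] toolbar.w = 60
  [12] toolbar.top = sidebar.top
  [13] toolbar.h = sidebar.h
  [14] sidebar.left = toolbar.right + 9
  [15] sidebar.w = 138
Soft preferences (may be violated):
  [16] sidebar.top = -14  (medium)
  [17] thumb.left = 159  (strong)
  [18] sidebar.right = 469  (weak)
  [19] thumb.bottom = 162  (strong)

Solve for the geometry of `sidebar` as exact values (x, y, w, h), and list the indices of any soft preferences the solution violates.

1. sidebar.y = 36  [toolbar.top = sidebar.top]
2. sidebar.h = 74  [toolbar.h = sidebar.h]
3. sidebar.x = 331  [sidebar.left = toolbar.right + 9]
4. sidebar.w = 138  [sidebar.w = 138]

sidebar = (x=331, y=36, w=138, h=74)
violated soft preferences: 16, 17, 19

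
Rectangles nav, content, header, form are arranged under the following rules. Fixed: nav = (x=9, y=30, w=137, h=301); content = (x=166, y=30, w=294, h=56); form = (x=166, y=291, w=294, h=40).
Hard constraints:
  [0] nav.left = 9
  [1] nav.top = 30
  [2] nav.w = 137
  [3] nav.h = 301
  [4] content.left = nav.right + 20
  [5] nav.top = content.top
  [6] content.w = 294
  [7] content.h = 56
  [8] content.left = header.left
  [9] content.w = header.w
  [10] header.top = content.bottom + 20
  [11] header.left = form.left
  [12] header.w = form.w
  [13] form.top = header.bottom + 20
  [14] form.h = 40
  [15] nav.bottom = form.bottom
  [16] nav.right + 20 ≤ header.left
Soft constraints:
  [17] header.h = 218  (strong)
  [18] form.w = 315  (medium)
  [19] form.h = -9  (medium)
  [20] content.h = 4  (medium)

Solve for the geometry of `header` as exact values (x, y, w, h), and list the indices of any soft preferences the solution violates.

header = (x=166, y=106, w=294, h=165)
violated soft preferences: 17, 18, 19, 20

1. header.x = 166  [content.left = header.left]
2. header.w = 294  [content.w = header.w]
3. header.y = 106  [header.top = content.bottom + 20]
4. header.h = 165  [form.top = header.bottom + 20]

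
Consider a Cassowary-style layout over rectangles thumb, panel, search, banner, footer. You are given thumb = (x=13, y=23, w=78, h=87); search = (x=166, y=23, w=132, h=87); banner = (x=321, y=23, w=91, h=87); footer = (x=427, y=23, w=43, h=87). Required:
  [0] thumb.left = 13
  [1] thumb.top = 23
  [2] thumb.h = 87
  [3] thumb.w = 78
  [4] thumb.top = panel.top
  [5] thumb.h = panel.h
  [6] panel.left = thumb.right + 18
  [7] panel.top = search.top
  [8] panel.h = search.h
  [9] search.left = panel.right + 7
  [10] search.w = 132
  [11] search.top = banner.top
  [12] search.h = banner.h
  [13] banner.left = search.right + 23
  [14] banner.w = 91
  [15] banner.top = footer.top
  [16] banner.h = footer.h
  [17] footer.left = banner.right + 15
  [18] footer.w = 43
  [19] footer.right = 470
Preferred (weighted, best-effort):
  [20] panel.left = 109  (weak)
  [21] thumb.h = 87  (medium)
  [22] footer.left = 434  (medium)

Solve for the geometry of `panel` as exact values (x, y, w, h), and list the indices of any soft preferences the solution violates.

panel = (x=109, y=23, w=50, h=87)
violated soft preferences: 22

1. panel.y = 23  [thumb.top = panel.top]
2. panel.h = 87  [thumb.h = panel.h]
3. panel.x = 109  [panel.left = thumb.right + 18]
4. panel.w = 50  [search.left = panel.right + 7]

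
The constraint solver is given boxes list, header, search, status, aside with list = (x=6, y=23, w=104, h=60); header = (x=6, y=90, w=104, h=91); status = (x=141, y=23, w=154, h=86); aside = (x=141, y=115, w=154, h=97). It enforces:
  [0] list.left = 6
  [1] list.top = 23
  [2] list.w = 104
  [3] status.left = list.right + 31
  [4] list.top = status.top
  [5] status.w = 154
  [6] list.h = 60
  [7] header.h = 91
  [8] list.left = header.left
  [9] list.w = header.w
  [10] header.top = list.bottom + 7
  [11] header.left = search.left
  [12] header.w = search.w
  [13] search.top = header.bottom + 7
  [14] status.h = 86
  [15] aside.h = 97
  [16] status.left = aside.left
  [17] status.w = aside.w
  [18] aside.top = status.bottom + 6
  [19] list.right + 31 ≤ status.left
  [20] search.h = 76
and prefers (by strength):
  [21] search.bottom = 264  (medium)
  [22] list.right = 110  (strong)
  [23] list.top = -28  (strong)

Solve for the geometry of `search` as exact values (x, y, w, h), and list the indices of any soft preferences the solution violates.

search = (x=6, y=188, w=104, h=76)
violated soft preferences: 23

1. search.x = 6  [header.left = search.left]
2. search.w = 104  [header.w = search.w]
3. search.y = 188  [search.top = header.bottom + 7]
4. search.h = 76  [search.h = 76]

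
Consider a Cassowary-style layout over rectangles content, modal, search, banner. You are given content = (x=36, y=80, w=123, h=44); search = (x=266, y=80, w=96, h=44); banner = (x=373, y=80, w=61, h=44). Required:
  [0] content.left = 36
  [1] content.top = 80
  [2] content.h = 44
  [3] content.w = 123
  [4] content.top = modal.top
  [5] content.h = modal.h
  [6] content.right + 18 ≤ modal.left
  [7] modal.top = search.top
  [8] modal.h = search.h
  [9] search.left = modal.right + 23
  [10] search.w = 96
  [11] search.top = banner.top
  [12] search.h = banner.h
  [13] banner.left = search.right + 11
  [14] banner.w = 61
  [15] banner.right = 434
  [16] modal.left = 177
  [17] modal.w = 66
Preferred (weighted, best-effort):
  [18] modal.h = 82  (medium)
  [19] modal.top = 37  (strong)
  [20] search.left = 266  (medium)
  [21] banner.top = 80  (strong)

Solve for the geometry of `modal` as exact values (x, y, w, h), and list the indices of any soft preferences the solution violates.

1. modal.y = 80  [content.top = modal.top]
2. modal.h = 44  [content.h = modal.h]
3. modal.x = 177  [modal.left = 177]
4. modal.w = 66  [modal.w = 66]

modal = (x=177, y=80, w=66, h=44)
violated soft preferences: 18, 19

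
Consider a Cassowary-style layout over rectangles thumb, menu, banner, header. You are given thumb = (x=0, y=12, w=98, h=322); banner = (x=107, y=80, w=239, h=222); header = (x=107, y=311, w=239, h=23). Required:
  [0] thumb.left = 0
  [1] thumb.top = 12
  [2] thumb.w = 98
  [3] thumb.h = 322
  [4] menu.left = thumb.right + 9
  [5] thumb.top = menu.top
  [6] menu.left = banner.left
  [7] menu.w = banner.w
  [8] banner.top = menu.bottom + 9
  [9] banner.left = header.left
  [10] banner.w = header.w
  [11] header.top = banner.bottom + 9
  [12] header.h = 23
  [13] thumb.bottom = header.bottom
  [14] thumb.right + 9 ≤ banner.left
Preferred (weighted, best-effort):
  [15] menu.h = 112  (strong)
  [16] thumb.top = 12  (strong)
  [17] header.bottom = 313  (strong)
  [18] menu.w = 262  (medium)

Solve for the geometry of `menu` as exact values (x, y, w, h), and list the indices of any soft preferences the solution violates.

1. menu.x = 107  [menu.left = thumb.right + 9]
2. menu.y = 12  [thumb.top = menu.top]
3. menu.w = 239  [menu.w = banner.w]
4. menu.h = 59  [banner.top = menu.bottom + 9]

menu = (x=107, y=12, w=239, h=59)
violated soft preferences: 15, 17, 18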